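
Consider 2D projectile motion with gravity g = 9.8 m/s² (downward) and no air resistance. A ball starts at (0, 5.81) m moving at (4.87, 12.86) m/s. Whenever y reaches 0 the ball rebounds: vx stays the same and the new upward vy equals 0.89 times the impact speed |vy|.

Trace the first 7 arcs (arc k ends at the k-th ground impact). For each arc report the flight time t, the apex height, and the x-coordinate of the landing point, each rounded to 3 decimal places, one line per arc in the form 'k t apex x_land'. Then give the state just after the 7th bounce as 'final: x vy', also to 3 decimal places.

1 3.017 14.248 14.695
2 3.035 11.286 29.477
3 2.701 8.939 42.632
4 2.404 7.081 54.341
5 2.140 5.609 64.762
6 1.904 4.443 74.036
7 1.695 3.519 82.290
final: 82.290 7.391

Arc 1: start y=5.810, vy=12.860 → t=3.017, apex=14.248, x_land=14.695, impact vy=-16.711
  bounce: vy ← 0.89·16.711 = 14.873
Arc 2: start y=0.000, vy=14.873 → t=3.035, apex=11.286, x_land=29.477, impact vy=-14.873
  bounce: vy ← 0.89·14.873 = 13.237
Arc 3: start y=0.000, vy=13.237 → t=2.701, apex=8.939, x_land=42.632, impact vy=-13.237
  bounce: vy ← 0.89·13.237 = 11.781
Arc 4: start y=0.000, vy=11.781 → t=2.404, apex=7.081, x_land=54.341, impact vy=-11.781
  bounce: vy ← 0.89·11.781 = 10.485
Arc 5: start y=0.000, vy=10.485 → t=2.140, apex=5.609, x_land=64.762, impact vy=-10.485
  bounce: vy ← 0.89·10.485 = 9.331
Arc 6: start y=0.000, vy=9.331 → t=1.904, apex=4.443, x_land=74.036, impact vy=-9.331
  bounce: vy ← 0.89·9.331 = 8.305
Arc 7: start y=0.000, vy=8.305 → t=1.695, apex=3.519, x_land=82.290, impact vy=-8.305
  bounce: vy ← 0.89·8.305 = 7.391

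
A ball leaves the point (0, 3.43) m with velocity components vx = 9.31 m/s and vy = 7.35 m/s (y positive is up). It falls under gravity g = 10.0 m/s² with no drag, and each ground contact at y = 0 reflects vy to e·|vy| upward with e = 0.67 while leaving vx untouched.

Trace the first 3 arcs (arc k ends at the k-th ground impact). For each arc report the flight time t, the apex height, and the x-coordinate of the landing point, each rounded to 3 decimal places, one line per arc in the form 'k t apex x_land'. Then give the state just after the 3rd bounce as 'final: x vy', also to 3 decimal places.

1 1.842 6.131 17.152
2 1.484 2.752 30.967
3 0.994 1.235 40.223
final: 40.223 3.331

Arc 1: start y=3.430, vy=7.350 → t=1.842, apex=6.131, x_land=17.152, impact vy=-11.074
  bounce: vy ← 0.67·11.074 = 7.419
Arc 2: start y=0.000, vy=7.419 → t=1.484, apex=2.752, x_land=30.967, impact vy=-7.419
  bounce: vy ← 0.67·7.419 = 4.971
Arc 3: start y=0.000, vy=4.971 → t=0.994, apex=1.235, x_land=40.223, impact vy=-4.971
  bounce: vy ← 0.67·4.971 = 3.331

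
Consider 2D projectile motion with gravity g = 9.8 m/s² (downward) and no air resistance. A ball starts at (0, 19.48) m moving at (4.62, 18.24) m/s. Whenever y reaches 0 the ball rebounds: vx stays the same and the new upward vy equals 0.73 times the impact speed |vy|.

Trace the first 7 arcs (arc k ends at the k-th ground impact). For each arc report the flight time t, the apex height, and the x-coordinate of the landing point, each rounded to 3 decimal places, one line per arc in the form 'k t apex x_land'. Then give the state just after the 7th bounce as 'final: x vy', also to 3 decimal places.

1 4.589 36.454 21.200
2 3.982 19.427 39.598
3 2.907 10.352 53.029
4 2.122 5.517 62.833
5 1.549 2.940 69.990
6 1.131 1.567 75.215
7 0.826 0.835 79.029
final: 79.029 2.953

Arc 1: start y=19.480, vy=18.240 → t=4.589, apex=36.454, x_land=21.200, impact vy=-26.730
  bounce: vy ← 0.73·26.730 = 19.513
Arc 2: start y=0.000, vy=19.513 → t=3.982, apex=19.427, x_land=39.598, impact vy=-19.513
  bounce: vy ← 0.73·19.513 = 14.245
Arc 3: start y=0.000, vy=14.245 → t=2.907, apex=10.352, x_land=53.029, impact vy=-14.245
  bounce: vy ← 0.73·14.245 = 10.399
Arc 4: start y=0.000, vy=10.399 → t=2.122, apex=5.517, x_land=62.833, impact vy=-10.399
  bounce: vy ← 0.73·10.399 = 7.591
Arc 5: start y=0.000, vy=7.591 → t=1.549, apex=2.940, x_land=69.990, impact vy=-7.591
  bounce: vy ← 0.73·7.591 = 5.541
Arc 6: start y=0.000, vy=5.541 → t=1.131, apex=1.567, x_land=75.215, impact vy=-5.541
  bounce: vy ← 0.73·5.541 = 4.045
Arc 7: start y=0.000, vy=4.045 → t=0.826, apex=0.835, x_land=79.029, impact vy=-4.045
  bounce: vy ← 0.73·4.045 = 2.953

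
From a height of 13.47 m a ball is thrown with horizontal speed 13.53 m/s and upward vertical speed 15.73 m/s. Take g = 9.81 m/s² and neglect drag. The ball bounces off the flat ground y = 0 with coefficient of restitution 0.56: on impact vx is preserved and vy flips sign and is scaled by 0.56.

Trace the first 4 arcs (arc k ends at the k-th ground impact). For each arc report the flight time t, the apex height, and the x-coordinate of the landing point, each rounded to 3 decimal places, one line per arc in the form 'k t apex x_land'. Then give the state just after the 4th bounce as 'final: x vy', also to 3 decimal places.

1 3.909 26.081 52.894
2 2.583 8.179 87.837
3 1.446 2.565 107.405
4 0.810 0.804 118.363
final: 118.363 2.225

Arc 1: start y=13.470, vy=15.730 → t=3.909, apex=26.081, x_land=52.894, impact vy=-22.621
  bounce: vy ← 0.56·22.621 = 12.668
Arc 2: start y=0.000, vy=12.668 → t=2.583, apex=8.179, x_land=87.837, impact vy=-12.668
  bounce: vy ← 0.56·12.668 = 7.094
Arc 3: start y=0.000, vy=7.094 → t=1.446, apex=2.565, x_land=107.405, impact vy=-7.094
  bounce: vy ← 0.56·7.094 = 3.973
Arc 4: start y=0.000, vy=3.973 → t=0.810, apex=0.804, x_land=118.363, impact vy=-3.973
  bounce: vy ← 0.56·3.973 = 2.225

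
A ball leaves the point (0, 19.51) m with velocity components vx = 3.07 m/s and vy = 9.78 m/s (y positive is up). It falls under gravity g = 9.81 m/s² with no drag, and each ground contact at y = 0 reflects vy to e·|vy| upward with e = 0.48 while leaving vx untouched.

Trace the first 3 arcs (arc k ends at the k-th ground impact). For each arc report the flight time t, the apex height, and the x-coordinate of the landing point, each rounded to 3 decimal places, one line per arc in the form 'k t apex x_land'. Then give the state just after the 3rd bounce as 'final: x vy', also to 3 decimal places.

1 3.227 24.385 9.906
2 2.140 5.618 16.477
3 1.027 1.294 19.631
final: 19.631 2.419

Arc 1: start y=19.510, vy=9.780 → t=3.227, apex=24.385, x_land=9.906, impact vy=-21.873
  bounce: vy ← 0.48·21.873 = 10.499
Arc 2: start y=0.000, vy=10.499 → t=2.140, apex=5.618, x_land=16.477, impact vy=-10.499
  bounce: vy ← 0.48·10.499 = 5.040
Arc 3: start y=0.000, vy=5.040 → t=1.027, apex=1.294, x_land=19.631, impact vy=-5.040
  bounce: vy ← 0.48·5.040 = 2.419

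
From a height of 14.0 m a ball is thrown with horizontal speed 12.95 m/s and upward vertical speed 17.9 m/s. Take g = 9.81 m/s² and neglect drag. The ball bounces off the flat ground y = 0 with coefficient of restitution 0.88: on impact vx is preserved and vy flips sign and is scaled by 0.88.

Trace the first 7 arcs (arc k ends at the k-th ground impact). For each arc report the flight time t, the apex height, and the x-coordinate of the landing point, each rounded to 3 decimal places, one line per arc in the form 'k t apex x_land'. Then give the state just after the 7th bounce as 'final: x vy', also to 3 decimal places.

Arc 1: start y=14.000, vy=17.900 → t=4.311, apex=30.331, x_land=55.832, impact vy=-24.394
  bounce: vy ← 0.88·24.394 = 21.467
Arc 2: start y=0.000, vy=21.467 → t=4.377, apex=23.488, x_land=112.509, impact vy=-21.467
  bounce: vy ← 0.88·21.467 = 18.891
Arc 3: start y=0.000, vy=18.891 → t=3.851, apex=18.189, x_land=162.384, impact vy=-18.891
  bounce: vy ← 0.88·18.891 = 16.624
Arc 4: start y=0.000, vy=16.624 → t=3.389, apex=14.086, x_land=206.275, impact vy=-16.624
  bounce: vy ← 0.88·16.624 = 14.629
Arc 5: start y=0.000, vy=14.629 → t=2.983, apex=10.908, x_land=244.898, impact vy=-14.629
  bounce: vy ← 0.88·14.629 = 12.874
Arc 6: start y=0.000, vy=12.874 → t=2.625, apex=8.447, x_land=278.887, impact vy=-12.874
  bounce: vy ← 0.88·12.874 = 11.329
Arc 7: start y=0.000, vy=11.329 → t=2.310, apex=6.541, x_land=308.797, impact vy=-11.329
  bounce: vy ← 0.88·11.329 = 9.969

1 4.311 30.331 55.832
2 4.377 23.488 112.509
3 3.851 18.189 162.384
4 3.389 14.086 206.275
5 2.983 10.908 244.898
6 2.625 8.447 278.887
7 2.310 6.541 308.797
final: 308.797 9.969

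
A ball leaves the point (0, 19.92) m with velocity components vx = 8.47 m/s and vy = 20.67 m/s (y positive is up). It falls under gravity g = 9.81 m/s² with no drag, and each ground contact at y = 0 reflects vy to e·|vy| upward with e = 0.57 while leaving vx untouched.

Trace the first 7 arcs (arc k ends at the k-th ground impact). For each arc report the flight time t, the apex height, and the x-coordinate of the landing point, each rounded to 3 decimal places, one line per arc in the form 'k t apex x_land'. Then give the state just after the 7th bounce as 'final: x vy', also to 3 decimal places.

Arc 1: start y=19.920, vy=20.670 → t=5.023, apex=41.696, x_land=42.542, impact vy=-28.602
  bounce: vy ← 0.57·28.602 = 16.303
Arc 2: start y=0.000, vy=16.303 → t=3.324, apex=13.547, x_land=70.694, impact vy=-16.303
  bounce: vy ← 0.57·16.303 = 9.293
Arc 3: start y=0.000, vy=9.293 → t=1.895, apex=4.401, x_land=86.741, impact vy=-9.293
  bounce: vy ← 0.57·9.293 = 5.297
Arc 4: start y=0.000, vy=5.297 → t=1.080, apex=1.430, x_land=95.888, impact vy=-5.297
  bounce: vy ← 0.57·5.297 = 3.019
Arc 5: start y=0.000, vy=3.019 → t=0.616, apex=0.465, x_land=101.102, impact vy=-3.019
  bounce: vy ← 0.57·3.019 = 1.721
Arc 6: start y=0.000, vy=1.721 → t=0.351, apex=0.151, x_land=104.073, impact vy=-1.721
  bounce: vy ← 0.57·1.721 = 0.981
Arc 7: start y=0.000, vy=0.981 → t=0.200, apex=0.049, x_land=105.767, impact vy=-0.981
  bounce: vy ← 0.57·0.981 = 0.559

1 5.023 41.696 42.542
2 3.324 13.547 70.694
3 1.895 4.401 86.741
4 1.080 1.430 95.888
5 0.616 0.465 101.102
6 0.351 0.151 104.073
7 0.200 0.049 105.767
final: 105.767 0.559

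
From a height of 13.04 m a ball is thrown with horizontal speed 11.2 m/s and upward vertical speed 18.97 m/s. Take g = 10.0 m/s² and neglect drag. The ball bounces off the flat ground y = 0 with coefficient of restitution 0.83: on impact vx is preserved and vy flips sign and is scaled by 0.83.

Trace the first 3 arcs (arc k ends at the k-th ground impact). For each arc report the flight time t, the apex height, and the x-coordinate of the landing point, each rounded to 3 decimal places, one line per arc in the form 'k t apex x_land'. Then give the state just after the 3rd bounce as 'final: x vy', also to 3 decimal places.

1 4.388 31.033 49.149
2 4.136 21.379 95.467
3 3.433 14.728 133.912
final: 133.912 14.245

Arc 1: start y=13.040, vy=18.970 → t=4.388, apex=31.033, x_land=49.149, impact vy=-24.913
  bounce: vy ← 0.83·24.913 = 20.678
Arc 2: start y=0.000, vy=20.678 → t=4.136, apex=21.379, x_land=95.467, impact vy=-20.678
  bounce: vy ← 0.83·20.678 = 17.163
Arc 3: start y=0.000, vy=17.163 → t=3.433, apex=14.728, x_land=133.912, impact vy=-17.163
  bounce: vy ← 0.83·17.163 = 14.245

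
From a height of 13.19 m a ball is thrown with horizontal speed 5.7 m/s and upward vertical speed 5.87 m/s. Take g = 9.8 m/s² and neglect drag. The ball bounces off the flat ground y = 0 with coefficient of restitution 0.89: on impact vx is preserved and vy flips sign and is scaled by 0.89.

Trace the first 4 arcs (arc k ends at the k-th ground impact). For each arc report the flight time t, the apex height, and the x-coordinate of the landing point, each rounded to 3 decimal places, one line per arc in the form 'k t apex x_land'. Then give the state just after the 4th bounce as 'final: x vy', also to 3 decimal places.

Arc 1: start y=13.190, vy=5.870 → t=2.346, apex=14.948, x_land=13.370, impact vy=-17.117
  bounce: vy ← 0.89·17.117 = 15.234
Arc 2: start y=0.000, vy=15.234 → t=3.109, apex=11.840, x_land=31.091, impact vy=-15.234
  bounce: vy ← 0.89·15.234 = 13.558
Arc 3: start y=0.000, vy=13.558 → t=2.767, apex=9.379, x_land=46.863, impact vy=-13.558
  bounce: vy ← 0.89·13.558 = 12.067
Arc 4: start y=0.000, vy=12.067 → t=2.463, apex=7.429, x_land=60.899, impact vy=-12.067
  bounce: vy ← 0.89·12.067 = 10.739

1 2.346 14.948 13.370
2 3.109 11.840 31.091
3 2.767 9.379 46.863
4 2.463 7.429 60.899
final: 60.899 10.739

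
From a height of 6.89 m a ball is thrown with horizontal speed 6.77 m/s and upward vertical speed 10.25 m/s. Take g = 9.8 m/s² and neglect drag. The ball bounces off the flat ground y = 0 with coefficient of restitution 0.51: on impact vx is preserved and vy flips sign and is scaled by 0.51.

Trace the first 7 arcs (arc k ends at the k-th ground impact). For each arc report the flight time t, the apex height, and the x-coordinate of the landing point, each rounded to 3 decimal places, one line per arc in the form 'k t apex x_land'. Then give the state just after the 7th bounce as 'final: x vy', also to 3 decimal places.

Arc 1: start y=6.890, vy=10.250 → t=2.627, apex=12.250, x_land=17.785, impact vy=-15.495
  bounce: vy ← 0.51·15.495 = 7.903
Arc 2: start y=0.000, vy=7.903 → t=1.613, apex=3.186, x_land=28.704, impact vy=-7.903
  bounce: vy ← 0.51·7.903 = 4.030
Arc 3: start y=0.000, vy=4.030 → t=0.823, apex=0.829, x_land=34.272, impact vy=-4.030
  bounce: vy ← 0.51·4.030 = 2.055
Arc 4: start y=0.000, vy=2.055 → t=0.419, apex=0.216, x_land=37.112, impact vy=-2.055
  bounce: vy ← 0.51·2.055 = 1.048
Arc 5: start y=0.000, vy=1.048 → t=0.214, apex=0.056, x_land=38.561, impact vy=-1.048
  bounce: vy ← 0.51·1.048 = 0.535
Arc 6: start y=0.000, vy=0.535 → t=0.109, apex=0.015, x_land=39.299, impact vy=-0.535
  bounce: vy ← 0.51·0.535 = 0.273
Arc 7: start y=0.000, vy=0.273 → t=0.056, apex=0.004, x_land=39.676, impact vy=-0.273
  bounce: vy ← 0.51·0.273 = 0.139

1 2.627 12.250 17.785
2 1.613 3.186 28.704
3 0.823 0.829 34.272
4 0.419 0.216 37.112
5 0.214 0.056 38.561
6 0.109 0.015 39.299
7 0.056 0.004 39.676
final: 39.676 0.139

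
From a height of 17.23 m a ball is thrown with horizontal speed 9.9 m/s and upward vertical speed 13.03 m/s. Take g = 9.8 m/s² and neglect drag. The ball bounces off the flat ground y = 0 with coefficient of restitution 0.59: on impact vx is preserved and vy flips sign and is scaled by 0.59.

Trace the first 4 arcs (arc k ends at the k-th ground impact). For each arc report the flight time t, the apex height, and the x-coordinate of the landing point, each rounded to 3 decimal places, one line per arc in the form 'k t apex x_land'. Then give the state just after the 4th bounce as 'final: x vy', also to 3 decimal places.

Arc 1: start y=17.230, vy=13.030 → t=3.628, apex=25.892, x_land=35.920, impact vy=-22.528
  bounce: vy ← 0.59·22.528 = 13.291
Arc 2: start y=0.000, vy=13.291 → t=2.712, apex=9.013, x_land=62.774, impact vy=-13.291
  bounce: vy ← 0.59·13.291 = 7.842
Arc 3: start y=0.000, vy=7.842 → t=1.600, apex=3.137, x_land=78.618, impact vy=-7.842
  bounce: vy ← 0.59·7.842 = 4.627
Arc 4: start y=0.000, vy=4.627 → t=0.944, apex=1.092, x_land=87.966, impact vy=-4.627
  bounce: vy ← 0.59·4.627 = 2.730

1 3.628 25.892 35.920
2 2.712 9.013 62.774
3 1.600 3.137 78.618
4 0.944 1.092 87.966
final: 87.966 2.730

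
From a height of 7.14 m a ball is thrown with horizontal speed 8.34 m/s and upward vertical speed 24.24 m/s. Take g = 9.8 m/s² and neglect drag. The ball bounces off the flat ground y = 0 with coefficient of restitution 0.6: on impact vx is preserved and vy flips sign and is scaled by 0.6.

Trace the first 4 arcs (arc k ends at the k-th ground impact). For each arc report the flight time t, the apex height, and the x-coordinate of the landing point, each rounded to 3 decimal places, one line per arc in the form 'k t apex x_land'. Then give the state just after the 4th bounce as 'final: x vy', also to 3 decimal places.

Arc 1: start y=7.140, vy=24.240 → t=5.226, apex=37.118, x_land=43.583, impact vy=-26.973
  bounce: vy ← 0.6·26.973 = 16.184
Arc 2: start y=0.000, vy=16.184 → t=3.303, apex=13.363, x_land=71.128, impact vy=-16.184
  bounce: vy ← 0.6·16.184 = 9.710
Arc 3: start y=0.000, vy=9.710 → t=1.982, apex=4.811, x_land=87.655, impact vy=-9.710
  bounce: vy ← 0.6·9.710 = 5.826
Arc 4: start y=0.000, vy=5.826 → t=1.189, apex=1.732, x_land=97.571, impact vy=-5.826
  bounce: vy ← 0.6·5.826 = 3.496

1 5.226 37.118 43.583
2 3.303 13.363 71.128
3 1.982 4.811 87.655
4 1.189 1.732 97.571
final: 97.571 3.496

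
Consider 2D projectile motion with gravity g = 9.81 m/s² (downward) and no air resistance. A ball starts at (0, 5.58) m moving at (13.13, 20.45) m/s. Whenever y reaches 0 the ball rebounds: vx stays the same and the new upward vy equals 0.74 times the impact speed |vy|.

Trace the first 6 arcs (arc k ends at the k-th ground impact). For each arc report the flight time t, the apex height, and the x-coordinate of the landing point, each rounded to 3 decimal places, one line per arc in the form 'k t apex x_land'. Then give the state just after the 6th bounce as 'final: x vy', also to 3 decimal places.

Arc 1: start y=5.580, vy=20.450 → t=4.426, apex=26.895, x_land=58.116, impact vy=-22.971
  bounce: vy ← 0.74·22.971 = 16.999
Arc 2: start y=0.000, vy=16.999 → t=3.466, apex=14.728, x_land=103.620, impact vy=-16.999
  bounce: vy ← 0.74·16.999 = 12.579
Arc 3: start y=0.000, vy=12.579 → t=2.565, apex=8.065, x_land=137.292, impact vy=-12.579
  bounce: vy ← 0.74·12.579 = 9.309
Arc 4: start y=0.000, vy=9.309 → t=1.898, apex=4.416, x_land=162.210, impact vy=-9.309
  bounce: vy ← 0.74·9.309 = 6.888
Arc 5: start y=0.000, vy=6.888 → t=1.404, apex=2.418, x_land=180.649, impact vy=-6.888
  bounce: vy ← 0.74·6.888 = 5.097
Arc 6: start y=0.000, vy=5.097 → t=1.039, apex=1.324, x_land=194.294, impact vy=-5.097
  bounce: vy ← 0.74·5.097 = 3.772

1 4.426 26.895 58.116
2 3.466 14.728 103.620
3 2.565 8.065 137.292
4 1.898 4.416 162.210
5 1.404 2.418 180.649
6 1.039 1.324 194.294
final: 194.294 3.772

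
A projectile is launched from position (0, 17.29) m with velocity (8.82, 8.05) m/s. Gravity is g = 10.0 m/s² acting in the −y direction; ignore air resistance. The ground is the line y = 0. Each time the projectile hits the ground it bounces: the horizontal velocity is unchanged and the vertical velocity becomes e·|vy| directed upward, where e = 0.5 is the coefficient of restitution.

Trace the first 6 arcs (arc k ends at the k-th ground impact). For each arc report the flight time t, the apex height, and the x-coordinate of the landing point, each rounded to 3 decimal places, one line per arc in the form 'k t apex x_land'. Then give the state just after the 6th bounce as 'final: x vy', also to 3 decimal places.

Arc 1: start y=17.290, vy=8.050 → t=2.831, apex=20.530, x_land=24.972, impact vy=-20.263
  bounce: vy ← 0.5·20.263 = 10.132
Arc 2: start y=0.000, vy=10.132 → t=2.026, apex=5.133, x_land=42.845, impact vy=-10.132
  bounce: vy ← 0.5·10.132 = 5.066
Arc 3: start y=0.000, vy=5.066 → t=1.013, apex=1.283, x_land=51.781, impact vy=-5.066
  bounce: vy ← 0.5·5.066 = 2.533
Arc 4: start y=0.000, vy=2.533 → t=0.507, apex=0.321, x_land=56.249, impact vy=-2.533
  bounce: vy ← 0.5·2.533 = 1.266
Arc 5: start y=0.000, vy=1.266 → t=0.253, apex=0.080, x_land=58.483, impact vy=-1.266
  bounce: vy ← 0.5·1.266 = 0.633
Arc 6: start y=0.000, vy=0.633 → t=0.127, apex=0.020, x_land=59.600, impact vy=-0.633
  bounce: vy ← 0.5·0.633 = 0.317

1 2.831 20.530 24.972
2 2.026 5.133 42.845
3 1.013 1.283 51.781
4 0.507 0.321 56.249
5 0.253 0.080 58.483
6 0.127 0.020 59.600
final: 59.600 0.317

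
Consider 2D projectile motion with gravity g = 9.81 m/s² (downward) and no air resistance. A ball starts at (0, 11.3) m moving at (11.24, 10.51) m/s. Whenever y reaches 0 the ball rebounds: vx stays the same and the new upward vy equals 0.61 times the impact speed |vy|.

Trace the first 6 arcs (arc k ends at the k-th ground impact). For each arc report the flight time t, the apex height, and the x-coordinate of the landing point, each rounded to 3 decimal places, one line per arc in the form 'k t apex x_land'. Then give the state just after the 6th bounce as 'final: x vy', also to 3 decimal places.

Arc 1: start y=11.300, vy=10.510 → t=2.929, apex=16.930, x_land=32.924, impact vy=-18.225
  bounce: vy ← 0.61·18.225 = 11.118
Arc 2: start y=0.000, vy=11.118 → t=2.267, apex=6.300, x_land=58.400, impact vy=-11.118
  bounce: vy ← 0.61·11.118 = 6.782
Arc 3: start y=0.000, vy=6.782 → t=1.383, apex=2.344, x_land=73.941, impact vy=-6.782
  bounce: vy ← 0.61·6.782 = 4.137
Arc 4: start y=0.000, vy=4.137 → t=0.843, apex=0.872, x_land=83.421, impact vy=-4.137
  bounce: vy ← 0.61·4.137 = 2.523
Arc 5: start y=0.000, vy=2.523 → t=0.514, apex=0.325, x_land=89.203, impact vy=-2.523
  bounce: vy ← 0.61·2.523 = 1.539
Arc 6: start y=0.000, vy=1.539 → t=0.314, apex=0.121, x_land=92.731, impact vy=-1.539
  bounce: vy ← 0.61·1.539 = 0.939

1 2.929 16.930 32.924
2 2.267 6.300 58.400
3 1.383 2.344 73.941
4 0.843 0.872 83.421
5 0.514 0.325 89.203
6 0.314 0.121 92.731
final: 92.731 0.939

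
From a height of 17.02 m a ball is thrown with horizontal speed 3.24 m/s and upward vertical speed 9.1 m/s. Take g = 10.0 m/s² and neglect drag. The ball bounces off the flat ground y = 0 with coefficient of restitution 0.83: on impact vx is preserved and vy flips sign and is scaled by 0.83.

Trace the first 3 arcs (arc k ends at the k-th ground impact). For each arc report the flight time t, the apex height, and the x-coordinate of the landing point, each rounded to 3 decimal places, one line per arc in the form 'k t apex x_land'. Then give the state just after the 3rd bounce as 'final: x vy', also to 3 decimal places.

1 2.967 21.160 9.614
2 3.415 14.577 20.678
3 2.834 10.042 29.862
final: 29.862 11.763

Arc 1: start y=17.020, vy=9.100 → t=2.967, apex=21.160, x_land=9.614, impact vy=-20.572
  bounce: vy ← 0.83·20.572 = 17.075
Arc 2: start y=0.000, vy=17.075 → t=3.415, apex=14.577, x_land=20.678, impact vy=-17.075
  bounce: vy ← 0.83·17.075 = 14.172
Arc 3: start y=0.000, vy=14.172 → t=2.834, apex=10.042, x_land=29.862, impact vy=-14.172
  bounce: vy ← 0.83·14.172 = 11.763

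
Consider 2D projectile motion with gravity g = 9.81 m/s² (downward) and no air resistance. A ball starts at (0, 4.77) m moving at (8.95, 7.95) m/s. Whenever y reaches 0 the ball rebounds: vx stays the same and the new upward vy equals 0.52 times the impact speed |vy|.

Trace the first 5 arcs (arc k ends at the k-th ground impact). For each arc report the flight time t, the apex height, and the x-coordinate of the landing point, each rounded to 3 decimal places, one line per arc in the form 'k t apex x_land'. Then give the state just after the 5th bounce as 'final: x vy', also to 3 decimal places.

1 2.087 7.991 18.677
2 1.327 2.161 30.558
3 0.690 0.584 36.736
4 0.359 0.158 39.948
5 0.187 0.043 41.619
final: 41.619 0.476

Arc 1: start y=4.770, vy=7.950 → t=2.087, apex=7.991, x_land=18.677, impact vy=-12.522
  bounce: vy ← 0.52·12.522 = 6.511
Arc 2: start y=0.000, vy=6.511 → t=1.327, apex=2.161, x_land=30.558, impact vy=-6.511
  bounce: vy ← 0.52·6.511 = 3.386
Arc 3: start y=0.000, vy=3.386 → t=0.690, apex=0.584, x_land=36.736, impact vy=-3.386
  bounce: vy ← 0.52·3.386 = 1.761
Arc 4: start y=0.000, vy=1.761 → t=0.359, apex=0.158, x_land=39.948, impact vy=-1.761
  bounce: vy ← 0.52·1.761 = 0.916
Arc 5: start y=0.000, vy=0.916 → t=0.187, apex=0.043, x_land=41.619, impact vy=-0.916
  bounce: vy ← 0.52·0.916 = 0.476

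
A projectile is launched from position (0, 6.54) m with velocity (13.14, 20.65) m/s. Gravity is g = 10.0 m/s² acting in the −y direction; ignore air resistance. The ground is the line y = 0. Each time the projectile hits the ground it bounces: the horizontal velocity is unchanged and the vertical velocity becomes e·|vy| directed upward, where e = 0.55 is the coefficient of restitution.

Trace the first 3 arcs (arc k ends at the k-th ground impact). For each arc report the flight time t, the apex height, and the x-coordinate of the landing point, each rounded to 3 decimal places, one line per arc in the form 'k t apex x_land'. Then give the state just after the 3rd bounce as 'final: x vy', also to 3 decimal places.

1 4.426 27.861 58.152
2 2.597 8.428 92.271
3 1.428 2.549 111.037
final: 111.037 3.927

Arc 1: start y=6.540, vy=20.650 → t=4.426, apex=27.861, x_land=58.152, impact vy=-23.606
  bounce: vy ← 0.55·23.606 = 12.983
Arc 2: start y=0.000, vy=12.983 → t=2.597, apex=8.428, x_land=92.271, impact vy=-12.983
  bounce: vy ← 0.55·12.983 = 7.141
Arc 3: start y=0.000, vy=7.141 → t=1.428, apex=2.549, x_land=111.037, impact vy=-7.141
  bounce: vy ← 0.55·7.141 = 3.927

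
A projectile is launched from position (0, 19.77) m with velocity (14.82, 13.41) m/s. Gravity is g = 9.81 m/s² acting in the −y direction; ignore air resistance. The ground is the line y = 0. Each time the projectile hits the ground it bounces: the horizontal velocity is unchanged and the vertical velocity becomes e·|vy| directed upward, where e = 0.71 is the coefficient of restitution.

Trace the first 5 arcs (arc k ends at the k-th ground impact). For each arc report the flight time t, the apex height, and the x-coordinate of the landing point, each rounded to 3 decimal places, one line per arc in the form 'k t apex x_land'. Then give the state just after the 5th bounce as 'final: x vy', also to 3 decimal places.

Arc 1: start y=19.770, vy=13.410 → t=3.796, apex=28.936, x_land=56.254, impact vy=-23.827
  bounce: vy ← 0.71·23.827 = 16.917
Arc 2: start y=0.000, vy=16.917 → t=3.449, apex=14.586, x_land=107.367, impact vy=-16.917
  bounce: vy ← 0.71·16.917 = 12.011
Arc 3: start y=0.000, vy=12.011 → t=2.449, apex=7.353, x_land=143.657, impact vy=-12.011
  bounce: vy ← 0.71·12.011 = 8.528
Arc 4: start y=0.000, vy=8.528 → t=1.739, apex=3.707, x_land=169.423, impact vy=-8.528
  bounce: vy ← 0.71·8.528 = 6.055
Arc 5: start y=0.000, vy=6.055 → t=1.234, apex=1.869, x_land=187.717, impact vy=-6.055
  bounce: vy ← 0.71·6.055 = 4.299

1 3.796 28.936 56.254
2 3.449 14.586 107.367
3 2.449 7.353 143.657
4 1.739 3.707 169.423
5 1.234 1.869 187.717
final: 187.717 4.299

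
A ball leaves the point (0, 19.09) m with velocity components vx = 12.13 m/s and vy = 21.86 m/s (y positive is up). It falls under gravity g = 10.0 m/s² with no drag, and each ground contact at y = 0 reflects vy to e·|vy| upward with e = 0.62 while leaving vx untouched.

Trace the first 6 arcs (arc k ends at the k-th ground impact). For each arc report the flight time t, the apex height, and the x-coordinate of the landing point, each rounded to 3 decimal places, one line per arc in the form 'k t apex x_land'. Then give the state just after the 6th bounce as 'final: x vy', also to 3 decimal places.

Arc 1: start y=19.090, vy=21.860 → t=5.118, apex=42.983, x_land=62.081, impact vy=-29.320
  bounce: vy ← 0.62·29.320 = 18.178
Arc 2: start y=0.000, vy=18.178 → t=3.636, apex=16.523, x_land=106.182, impact vy=-18.178
  bounce: vy ← 0.62·18.178 = 11.271
Arc 3: start y=0.000, vy=11.271 → t=2.254, apex=6.351, x_land=133.524, impact vy=-11.271
  bounce: vy ← 0.62·11.271 = 6.988
Arc 4: start y=0.000, vy=6.988 → t=1.398, apex=2.441, x_land=150.477, impact vy=-6.988
  bounce: vy ← 0.62·6.988 = 4.332
Arc 5: start y=0.000, vy=4.332 → t=0.866, apex=0.938, x_land=160.987, impact vy=-4.332
  bounce: vy ← 0.62·4.332 = 2.686
Arc 6: start y=0.000, vy=2.686 → t=0.537, apex=0.361, x_land=167.504, impact vy=-2.686
  bounce: vy ← 0.62·2.686 = 1.665

1 5.118 42.983 62.081
2 3.636 16.523 106.182
3 2.254 6.351 133.524
4 1.398 2.441 150.477
5 0.866 0.938 160.987
6 0.537 0.361 167.504
final: 167.504 1.665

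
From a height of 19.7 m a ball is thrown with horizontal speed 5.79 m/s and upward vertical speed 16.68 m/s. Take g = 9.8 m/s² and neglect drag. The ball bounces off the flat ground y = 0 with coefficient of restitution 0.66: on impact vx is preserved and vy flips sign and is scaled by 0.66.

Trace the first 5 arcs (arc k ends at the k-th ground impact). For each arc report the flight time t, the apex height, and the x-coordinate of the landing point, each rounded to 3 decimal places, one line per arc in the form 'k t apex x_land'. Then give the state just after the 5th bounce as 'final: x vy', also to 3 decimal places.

1 4.332 33.895 25.083
2 3.472 14.765 45.184
3 2.291 6.431 58.451
4 1.512 2.802 67.207
5 0.998 1.220 72.986
final: 72.986 3.228

Arc 1: start y=19.700, vy=16.680 → t=4.332, apex=33.895, x_land=25.083, impact vy=-25.775
  bounce: vy ← 0.66·25.775 = 17.011
Arc 2: start y=0.000, vy=17.011 → t=3.472, apex=14.765, x_land=45.184, impact vy=-17.011
  bounce: vy ← 0.66·17.011 = 11.228
Arc 3: start y=0.000, vy=11.228 → t=2.291, apex=6.431, x_land=58.451, impact vy=-11.228
  bounce: vy ← 0.66·11.228 = 7.410
Arc 4: start y=0.000, vy=7.410 → t=1.512, apex=2.802, x_land=67.207, impact vy=-7.410
  bounce: vy ← 0.66·7.410 = 4.891
Arc 5: start y=0.000, vy=4.891 → t=0.998, apex=1.220, x_land=72.986, impact vy=-4.891
  bounce: vy ← 0.66·4.891 = 3.228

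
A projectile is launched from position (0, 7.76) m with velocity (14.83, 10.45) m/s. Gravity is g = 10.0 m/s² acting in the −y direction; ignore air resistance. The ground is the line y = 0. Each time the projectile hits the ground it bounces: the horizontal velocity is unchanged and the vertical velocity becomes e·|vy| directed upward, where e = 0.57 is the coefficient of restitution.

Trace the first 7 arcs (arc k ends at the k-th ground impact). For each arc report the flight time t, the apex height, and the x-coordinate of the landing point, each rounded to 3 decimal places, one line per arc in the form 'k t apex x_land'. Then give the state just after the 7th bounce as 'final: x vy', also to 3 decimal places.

Arc 1: start y=7.760, vy=10.450 → t=2.671, apex=13.220, x_land=39.612, impact vy=-16.260
  bounce: vy ← 0.57·16.260 = 9.268
Arc 2: start y=0.000, vy=9.268 → t=1.854, apex=4.295, x_land=67.102, impact vy=-9.268
  bounce: vy ← 0.57·9.268 = 5.283
Arc 3: start y=0.000, vy=5.283 → t=1.057, apex=1.396, x_land=82.771, impact vy=-5.283
  bounce: vy ← 0.57·5.283 = 3.011
Arc 4: start y=0.000, vy=3.011 → t=0.602, apex=0.453, x_land=91.703, impact vy=-3.011
  bounce: vy ← 0.57·3.011 = 1.716
Arc 5: start y=0.000, vy=1.716 → t=0.343, apex=0.147, x_land=96.794, impact vy=-1.716
  bounce: vy ← 0.57·1.716 = 0.978
Arc 6: start y=0.000, vy=0.978 → t=0.196, apex=0.048, x_land=99.696, impact vy=-0.978
  bounce: vy ← 0.57·0.978 = 0.558
Arc 7: start y=0.000, vy=0.558 → t=0.112, apex=0.016, x_land=101.350, impact vy=-0.558
  bounce: vy ← 0.57·0.558 = 0.318

1 2.671 13.220 39.612
2 1.854 4.295 67.102
3 1.057 1.396 82.771
4 0.602 0.453 91.703
5 0.343 0.147 96.794
6 0.196 0.048 99.696
7 0.112 0.016 101.350
final: 101.350 0.318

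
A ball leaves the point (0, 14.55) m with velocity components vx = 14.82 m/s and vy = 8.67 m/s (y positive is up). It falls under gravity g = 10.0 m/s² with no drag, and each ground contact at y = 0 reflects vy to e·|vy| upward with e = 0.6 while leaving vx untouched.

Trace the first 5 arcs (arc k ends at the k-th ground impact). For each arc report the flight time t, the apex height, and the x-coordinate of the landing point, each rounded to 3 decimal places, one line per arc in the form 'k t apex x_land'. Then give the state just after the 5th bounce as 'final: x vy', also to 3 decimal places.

1 2.781 18.308 41.208
2 2.296 6.591 75.238
3 1.378 2.373 95.657
4 0.827 0.854 107.908
5 0.496 0.308 115.258
final: 115.258 1.488

Arc 1: start y=14.550, vy=8.670 → t=2.781, apex=18.308, x_land=41.208, impact vy=-19.136
  bounce: vy ← 0.6·19.136 = 11.481
Arc 2: start y=0.000, vy=11.481 → t=2.296, apex=6.591, x_land=75.238, impact vy=-11.481
  bounce: vy ← 0.6·11.481 = 6.889
Arc 3: start y=0.000, vy=6.889 → t=1.378, apex=2.373, x_land=95.657, impact vy=-6.889
  bounce: vy ← 0.6·6.889 = 4.133
Arc 4: start y=0.000, vy=4.133 → t=0.827, apex=0.854, x_land=107.908, impact vy=-4.133
  bounce: vy ← 0.6·4.133 = 2.480
Arc 5: start y=0.000, vy=2.480 → t=0.496, apex=0.308, x_land=115.258, impact vy=-2.480
  bounce: vy ← 0.6·2.480 = 1.488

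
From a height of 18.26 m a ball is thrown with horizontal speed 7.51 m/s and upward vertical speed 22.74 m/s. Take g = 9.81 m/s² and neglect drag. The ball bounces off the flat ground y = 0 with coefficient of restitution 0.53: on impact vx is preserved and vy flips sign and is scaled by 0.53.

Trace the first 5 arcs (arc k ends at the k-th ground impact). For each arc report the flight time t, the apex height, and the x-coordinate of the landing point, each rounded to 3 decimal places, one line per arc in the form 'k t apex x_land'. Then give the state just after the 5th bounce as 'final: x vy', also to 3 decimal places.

Arc 1: start y=18.260, vy=22.740 → t=5.334, apex=44.616, x_land=40.058, impact vy=-29.587
  bounce: vy ← 0.53·29.587 = 15.681
Arc 2: start y=0.000, vy=15.681 → t=3.197, apex=12.533, x_land=64.067, impact vy=-15.681
  bounce: vy ← 0.53·15.681 = 8.311
Arc 3: start y=0.000, vy=8.311 → t=1.694, apex=3.520, x_land=76.792, impact vy=-8.311
  bounce: vy ← 0.53·8.311 = 4.405
Arc 4: start y=0.000, vy=4.405 → t=0.898, apex=0.989, x_land=83.536, impact vy=-4.405
  bounce: vy ← 0.53·4.405 = 2.335
Arc 5: start y=0.000, vy=2.335 → t=0.476, apex=0.278, x_land=87.111, impact vy=-2.335
  bounce: vy ← 0.53·2.335 = 1.237

1 5.334 44.616 40.058
2 3.197 12.533 64.067
3 1.694 3.520 76.792
4 0.898 0.989 83.536
5 0.476 0.278 87.111
final: 87.111 1.237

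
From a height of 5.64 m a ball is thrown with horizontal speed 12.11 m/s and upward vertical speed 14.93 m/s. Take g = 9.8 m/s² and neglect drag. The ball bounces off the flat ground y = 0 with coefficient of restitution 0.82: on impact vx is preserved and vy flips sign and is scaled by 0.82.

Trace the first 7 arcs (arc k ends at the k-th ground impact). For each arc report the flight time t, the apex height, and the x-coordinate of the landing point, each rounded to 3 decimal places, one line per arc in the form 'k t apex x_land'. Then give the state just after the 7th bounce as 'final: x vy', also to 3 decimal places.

1 3.387 17.013 41.014
2 3.056 11.439 78.020
3 2.506 7.692 108.366
4 2.055 5.172 133.249
5 1.685 3.478 153.653
6 1.382 2.338 170.384
7 1.133 1.572 184.104
final: 184.104 4.552

Arc 1: start y=5.640, vy=14.930 → t=3.387, apex=17.013, x_land=41.014, impact vy=-18.261
  bounce: vy ← 0.82·18.261 = 14.974
Arc 2: start y=0.000, vy=14.974 → t=3.056, apex=11.439, x_land=78.020, impact vy=-14.974
  bounce: vy ← 0.82·14.974 = 12.278
Arc 3: start y=0.000, vy=12.278 → t=2.506, apex=7.692, x_land=108.366, impact vy=-12.278
  bounce: vy ← 0.82·12.278 = 10.068
Arc 4: start y=0.000, vy=10.068 → t=2.055, apex=5.172, x_land=133.249, impact vy=-10.068
  bounce: vy ← 0.82·10.068 = 8.256
Arc 5: start y=0.000, vy=8.256 → t=1.685, apex=3.478, x_land=153.653, impact vy=-8.256
  bounce: vy ← 0.82·8.256 = 6.770
Arc 6: start y=0.000, vy=6.770 → t=1.382, apex=2.338, x_land=170.384, impact vy=-6.770
  bounce: vy ← 0.82·6.770 = 5.551
Arc 7: start y=0.000, vy=5.551 → t=1.133, apex=1.572, x_land=184.104, impact vy=-5.551
  bounce: vy ← 0.82·5.551 = 4.552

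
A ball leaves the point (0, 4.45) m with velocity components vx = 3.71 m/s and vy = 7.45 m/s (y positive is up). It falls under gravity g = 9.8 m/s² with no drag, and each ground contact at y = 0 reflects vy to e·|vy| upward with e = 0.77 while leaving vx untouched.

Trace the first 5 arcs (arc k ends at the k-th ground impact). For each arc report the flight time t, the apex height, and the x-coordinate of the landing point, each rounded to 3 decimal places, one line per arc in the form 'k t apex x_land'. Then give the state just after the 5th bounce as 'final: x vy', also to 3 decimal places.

Arc 1: start y=4.450, vy=7.450 → t=1.979, apex=7.282, x_land=7.343, impact vy=-11.947
  bounce: vy ← 0.77·11.947 = 9.199
Arc 2: start y=0.000, vy=9.199 → t=1.877, apex=4.317, x_land=14.308, impact vy=-9.199
  bounce: vy ← 0.77·9.199 = 7.083
Arc 3: start y=0.000, vy=7.083 → t=1.446, apex=2.560, x_land=19.671, impact vy=-7.083
  bounce: vy ← 0.77·7.083 = 5.454
Arc 4: start y=0.000, vy=5.454 → t=1.113, apex=1.518, x_land=23.800, impact vy=-5.454
  bounce: vy ← 0.77·5.454 = 4.200
Arc 5: start y=0.000, vy=4.200 → t=0.857, apex=0.900, x_land=26.980, impact vy=-4.200
  bounce: vy ← 0.77·4.200 = 3.234

1 1.979 7.282 7.343
2 1.877 4.317 14.308
3 1.446 2.560 19.671
4 1.113 1.518 23.800
5 0.857 0.900 26.980
final: 26.980 3.234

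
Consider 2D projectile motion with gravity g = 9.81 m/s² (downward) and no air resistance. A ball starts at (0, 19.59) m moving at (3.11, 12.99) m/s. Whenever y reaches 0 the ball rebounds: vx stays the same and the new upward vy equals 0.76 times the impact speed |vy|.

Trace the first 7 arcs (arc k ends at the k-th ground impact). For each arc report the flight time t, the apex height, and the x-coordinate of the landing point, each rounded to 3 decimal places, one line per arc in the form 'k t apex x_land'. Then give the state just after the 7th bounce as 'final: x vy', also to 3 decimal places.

Arc 1: start y=19.590, vy=12.990 → t=3.722, apex=28.190, x_land=11.574, impact vy=-23.518
  bounce: vy ← 0.76·23.518 = 17.874
Arc 2: start y=0.000, vy=17.874 → t=3.644, apex=16.283, x_land=22.907, impact vy=-17.874
  bounce: vy ← 0.76·17.874 = 13.584
Arc 3: start y=0.000, vy=13.584 → t=2.769, apex=9.405, x_land=31.520, impact vy=-13.584
  bounce: vy ← 0.76·13.584 = 10.324
Arc 4: start y=0.000, vy=10.324 → t=2.105, apex=5.432, x_land=38.065, impact vy=-10.324
  bounce: vy ← 0.76·10.324 = 7.846
Arc 5: start y=0.000, vy=7.846 → t=1.600, apex=3.138, x_land=43.040, impact vy=-7.846
  bounce: vy ← 0.76·7.846 = 5.963
Arc 6: start y=0.000, vy=5.963 → t=1.216, apex=1.812, x_land=46.821, impact vy=-5.963
  bounce: vy ← 0.76·5.963 = 4.532
Arc 7: start y=0.000, vy=4.532 → t=0.924, apex=1.047, x_land=49.694, impact vy=-4.532
  bounce: vy ← 0.76·4.532 = 3.444

1 3.722 28.190 11.574
2 3.644 16.283 22.907
3 2.769 9.405 31.520
4 2.105 5.432 38.065
5 1.600 3.138 43.040
6 1.216 1.812 46.821
7 0.924 1.047 49.694
final: 49.694 3.444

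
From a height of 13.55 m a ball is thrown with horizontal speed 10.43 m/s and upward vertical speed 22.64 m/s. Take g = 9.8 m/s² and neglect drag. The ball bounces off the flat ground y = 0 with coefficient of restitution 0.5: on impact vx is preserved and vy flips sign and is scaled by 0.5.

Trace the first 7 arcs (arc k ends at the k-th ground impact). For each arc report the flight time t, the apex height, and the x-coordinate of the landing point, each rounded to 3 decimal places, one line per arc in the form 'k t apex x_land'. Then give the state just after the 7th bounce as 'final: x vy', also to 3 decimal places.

1 5.157 39.702 53.784
2 2.846 9.925 83.473
3 1.423 2.481 98.317
4 0.712 0.620 105.739
5 0.356 0.155 109.450
6 0.178 0.039 111.306
7 0.089 0.010 112.233
final: 112.233 0.218

Arc 1: start y=13.550, vy=22.640 → t=5.157, apex=39.702, x_land=53.784, impact vy=-27.895
  bounce: vy ← 0.5·27.895 = 13.948
Arc 2: start y=0.000, vy=13.948 → t=2.846, apex=9.925, x_land=83.473, impact vy=-13.948
  bounce: vy ← 0.5·13.948 = 6.974
Arc 3: start y=0.000, vy=6.974 → t=1.423, apex=2.481, x_land=98.317, impact vy=-6.974
  bounce: vy ← 0.5·6.974 = 3.487
Arc 4: start y=0.000, vy=3.487 → t=0.712, apex=0.620, x_land=105.739, impact vy=-3.487
  bounce: vy ← 0.5·3.487 = 1.743
Arc 5: start y=0.000, vy=1.743 → t=0.356, apex=0.155, x_land=109.450, impact vy=-1.743
  bounce: vy ← 0.5·1.743 = 0.872
Arc 6: start y=0.000, vy=0.872 → t=0.178, apex=0.039, x_land=111.306, impact vy=-0.872
  bounce: vy ← 0.5·0.872 = 0.436
Arc 7: start y=0.000, vy=0.436 → t=0.089, apex=0.010, x_land=112.233, impact vy=-0.436
  bounce: vy ← 0.5·0.436 = 0.218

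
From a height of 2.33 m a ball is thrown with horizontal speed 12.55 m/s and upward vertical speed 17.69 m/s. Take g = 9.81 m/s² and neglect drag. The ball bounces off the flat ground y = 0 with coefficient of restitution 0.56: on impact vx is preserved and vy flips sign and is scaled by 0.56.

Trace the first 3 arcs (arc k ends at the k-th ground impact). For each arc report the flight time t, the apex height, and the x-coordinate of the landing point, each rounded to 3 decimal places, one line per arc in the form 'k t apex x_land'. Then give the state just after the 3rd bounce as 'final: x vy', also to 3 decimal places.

1 3.734 18.280 46.859
2 2.162 5.733 73.993
3 1.211 1.798 89.189
final: 89.189 3.326

Arc 1: start y=2.330, vy=17.690 → t=3.734, apex=18.280, x_land=46.859, impact vy=-18.938
  bounce: vy ← 0.56·18.938 = 10.605
Arc 2: start y=0.000, vy=10.605 → t=2.162, apex=5.733, x_land=73.993, impact vy=-10.605
  bounce: vy ← 0.56·10.605 = 5.939
Arc 3: start y=0.000, vy=5.939 → t=1.211, apex=1.798, x_land=89.189, impact vy=-5.939
  bounce: vy ← 0.56·5.939 = 3.326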